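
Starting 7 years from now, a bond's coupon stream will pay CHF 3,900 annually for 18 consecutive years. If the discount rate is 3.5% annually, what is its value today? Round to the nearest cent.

PV at t=6 (ordinary 18-year annuity): 3900 × a(18|0.035) = 3900 × 13.189682 = 51,439.7587
Discount back 6 years: 51,439.7587 × (1+0.035)^(−6) = 51,439.7587 × 0.813501 = 41,846.2769

CHF 41,846.28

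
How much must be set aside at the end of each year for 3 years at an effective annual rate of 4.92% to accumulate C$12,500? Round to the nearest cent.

C$3,968.23

PMT = 12500 / ( [(1+0.0492)^3 − 1] / 0.0492 ) = 12500 / 3.150021 = 3,968.2280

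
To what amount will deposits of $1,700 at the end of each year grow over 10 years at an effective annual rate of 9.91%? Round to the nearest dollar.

$26,977

FV = PMT · [(1+i)^n − 1] / i = 1700 · 15.868808 = 26,976.9740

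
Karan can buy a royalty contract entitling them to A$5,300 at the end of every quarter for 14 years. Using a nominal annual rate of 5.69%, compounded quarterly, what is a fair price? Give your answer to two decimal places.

A$203,655.28

i = 0.0569/4 = 0.014225 per quarter; n = 14·4 = 56.
PV = 5300 × [1 − (1+0.014225)^(−56)] / 0.014225 = 5300 × 38.425524 = 203,655.2797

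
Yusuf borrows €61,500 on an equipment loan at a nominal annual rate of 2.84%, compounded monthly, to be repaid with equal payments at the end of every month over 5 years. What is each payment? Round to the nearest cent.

€1,100.71

i = 0.0284/12 = 0.00236667 per month; n = 5·12 = 60.
Annuity-PV factor = 55.873171; PMT = 61500 / 55.873171 = 1,100.7072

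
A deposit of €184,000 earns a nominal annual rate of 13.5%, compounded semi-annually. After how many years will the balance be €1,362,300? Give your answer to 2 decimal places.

Periodic rate i = 0.135/2 = 0.0675.
(1+i)^n = 1.3623e+06/184000 = 7.40380, so n = ln 7.40380 / ln 1.0675 = 30.6493 half-years
= 30.6493/2 years

15.32 years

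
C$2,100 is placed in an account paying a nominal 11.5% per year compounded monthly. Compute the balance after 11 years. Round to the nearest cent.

C$7,395.82

With 12 periods per year: i = 0.00958333, n = 132.
FV = PV·(1+i)^n = 2,100 × 3.521817 = 7,395.8153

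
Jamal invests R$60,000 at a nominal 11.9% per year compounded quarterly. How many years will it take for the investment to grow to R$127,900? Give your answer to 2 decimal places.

6.45 years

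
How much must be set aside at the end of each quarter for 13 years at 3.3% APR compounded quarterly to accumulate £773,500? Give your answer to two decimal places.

£11,972.10

With 4 periods per year: i = 0.00825, n = 52.
PMT = 773500 / ( [(1+0.00825)^52 − 1] / 0.00825 ) = 773500 / 64.608560 = 11,972.0979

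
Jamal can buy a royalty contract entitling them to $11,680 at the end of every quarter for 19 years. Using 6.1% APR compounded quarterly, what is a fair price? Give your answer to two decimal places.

$523,449.99

Periodic rate i = 0.061/4 = 0.01525; n = 19 × 4 = 76 periods.
PV = PMT · [1 − (1+i)^(−n)] / i = 11680 · 44.815924 = 523,449.9923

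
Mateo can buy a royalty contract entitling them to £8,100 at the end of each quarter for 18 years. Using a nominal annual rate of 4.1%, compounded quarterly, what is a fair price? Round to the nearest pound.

£411,031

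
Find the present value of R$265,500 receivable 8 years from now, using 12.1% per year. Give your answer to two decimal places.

PV = 265,500 / (1 + 0.121)^8 = 265,500 / 2.493704 = 106,468.1296

R$106,468.13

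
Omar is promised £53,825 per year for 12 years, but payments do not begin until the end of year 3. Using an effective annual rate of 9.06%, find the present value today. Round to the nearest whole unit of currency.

£323,071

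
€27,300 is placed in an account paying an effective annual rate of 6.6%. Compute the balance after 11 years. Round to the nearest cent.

€55,143.19

FV = 27,300 × (1 + 0.066)^11 = 55,143.1916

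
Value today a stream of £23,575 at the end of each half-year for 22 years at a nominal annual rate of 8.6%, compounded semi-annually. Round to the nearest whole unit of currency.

Periodic rate i = 0.086/2 = 0.043; n = 22 × 2 = 44 periods.
PV = 23575 × [1 − (1+0.043)^(−44)] / 0.043 = 23575 × 19.608090 = 462,260.7201

£462,261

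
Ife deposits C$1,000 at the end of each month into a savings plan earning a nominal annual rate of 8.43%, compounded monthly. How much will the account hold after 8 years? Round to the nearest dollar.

Periodic rate i = 0.0843/12 = 0.007025; n = 8 × 12 = 96 periods.
Accumulation factor s(96|0.007025) = 136.403182; FV = 1000 × 136.403182 = 136,403.1820

C$136,403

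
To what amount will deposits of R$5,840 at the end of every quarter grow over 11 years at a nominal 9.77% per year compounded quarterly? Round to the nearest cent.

R$452,263.00

i = 0.0977/4 = 0.024425 per quarter; n = 11·4 = 44.
Accumulation factor s(44|0.024425) = 77.442295; FV = 5840 × 77.442295 = 452,263.0028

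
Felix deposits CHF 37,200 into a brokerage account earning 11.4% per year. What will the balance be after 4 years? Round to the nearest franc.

CHF 57,291

37,200 × (1+0.114)^4 = 37,200 × 1.540071 = 57,290.6439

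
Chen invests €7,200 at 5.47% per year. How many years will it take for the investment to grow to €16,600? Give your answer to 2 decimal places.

15.68 years

(1+i)^n = 16600/7200 = 2.30556, so n = ln 2.30556 / ln 1.0547 = 15.6849 years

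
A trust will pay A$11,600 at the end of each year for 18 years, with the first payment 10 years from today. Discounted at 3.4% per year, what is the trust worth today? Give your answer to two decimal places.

Value one period before first payment (t=9): 11600 × [1 − (1+0.034)^(−18)] / 0.034 = 11600 × 13.299693 = 154,276.4391
PV₀ = 154,276.4391 / (1+0.034)^9 = 154,276.4391 / 1.351092 = 114,186.4990

A$114,186.50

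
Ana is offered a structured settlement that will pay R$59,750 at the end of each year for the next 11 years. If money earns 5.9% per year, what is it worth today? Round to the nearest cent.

PV = PMT · [1 − (1+i)^(−n)] / i = 59750 · 7.927368 = 473,660.2677

R$473,660.27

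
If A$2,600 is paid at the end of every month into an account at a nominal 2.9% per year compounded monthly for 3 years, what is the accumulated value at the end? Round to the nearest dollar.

i = 0.029/12 = 0.00241667 per month; n = 3·12 = 36.
FV = 2600 × [(1+0.00241667)^36 − 1] / 0.00241667 = 2600 × 37.565044 = 97,669.1144

A$97,669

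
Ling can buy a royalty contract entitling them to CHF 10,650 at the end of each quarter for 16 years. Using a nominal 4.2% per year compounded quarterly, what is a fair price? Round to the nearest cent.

CHF 494,486.08

i = 0.042/4 = 0.0105 per quarter; n = 16·4 = 64.
Annuity factor a(64|0.0105) = 46.430618; PV = 10650 × 46.430618 = 494,486.0841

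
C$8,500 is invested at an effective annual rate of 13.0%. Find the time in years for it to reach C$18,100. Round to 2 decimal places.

(1+i)^n = 18100/8500 = 2.12941, so n = ln 2.12941 / ln 1.13 = 6.1844 years

6.18 years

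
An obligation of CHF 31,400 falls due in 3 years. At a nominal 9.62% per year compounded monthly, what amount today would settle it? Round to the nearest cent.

CHF 23,555.48

Periodic rate i = 0.0962/12 = 0.00801667; n = 3 × 12 = 36 periods.
PV = FV·(1+i)^(−n) = 31,400 × 0.750175 = 23,555.4815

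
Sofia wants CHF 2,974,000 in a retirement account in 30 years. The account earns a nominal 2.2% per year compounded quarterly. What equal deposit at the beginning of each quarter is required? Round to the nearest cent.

i = 0.022/4 = 0.0055 per quarter; n = 30·4 = 120.
FV-annuity factor × (1+i) = 170.257964; PMT = 2.974e+06 / 170.257964 = 17,467.6117

CHF 17,467.61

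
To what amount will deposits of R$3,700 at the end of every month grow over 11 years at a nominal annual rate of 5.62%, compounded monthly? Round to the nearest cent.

Periodic rate i = 0.0562/12 = 0.00468333; n = 11 × 12 = 132 periods.
FV = 3700 × [(1+0.00468333)^132 − 1] / 0.00468333 = 3700 × 182.115820 = 673,828.5345

R$673,828.53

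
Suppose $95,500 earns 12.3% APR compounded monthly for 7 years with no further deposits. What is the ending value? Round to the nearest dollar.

Periodic rate i = 0.123/12 = 0.01025; n = 7 × 12 = 84 periods.
FV = 95,500 × (1 + 0.01025)^84 = 224,919.7216

$224,920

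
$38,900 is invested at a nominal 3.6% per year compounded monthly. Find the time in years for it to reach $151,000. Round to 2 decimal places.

37.73 years

Periodic rate i = 0.036/12 = 0.003.
(1+i)^n = 151000/38900 = 3.88175, so n = ln 3.88175 / ln 1.003 = 452.7730 months
= 452.7730/12 years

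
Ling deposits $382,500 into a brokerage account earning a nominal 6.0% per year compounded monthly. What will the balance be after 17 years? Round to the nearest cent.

$1,058,054.50

i = 0.06/12 = 0.005 per month; n = 17·12 = 204.
FV = 382,500 × (1 + 0.005)^204 = 1,058,054.4980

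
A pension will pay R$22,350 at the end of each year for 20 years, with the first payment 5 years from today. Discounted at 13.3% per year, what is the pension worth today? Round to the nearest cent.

PV at t=4 (ordinary 20-year annuity): 22350 × a(20|0.133) = 22350 × 6.899997 = 154,214.9373
Discount back 4 years: 154,214.9373 × (1+0.133)^(−4) = 154,214.9373 × 0.606849 = 93,585.1202

R$93,585.12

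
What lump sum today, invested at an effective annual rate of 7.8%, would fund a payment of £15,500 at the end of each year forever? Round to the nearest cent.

PV = PMT / i = 15500 / 0.078 = 198,717.9487

£198,717.95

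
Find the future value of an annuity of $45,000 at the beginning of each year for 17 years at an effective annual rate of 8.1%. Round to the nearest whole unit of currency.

Accumulation factor s(17|0.081) × (1+i) = 36.816625; FV = 45000 × 36.816625 = 1,656,748.1061
Payments are at the start of each period, so multiply by (1+i).

$1,656,748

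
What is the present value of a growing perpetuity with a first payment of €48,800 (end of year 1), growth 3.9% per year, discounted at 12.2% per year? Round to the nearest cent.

PV = D₁/(r − g) = 48800/(0.122 − 0.039) = 587,951.8072

€587,951.81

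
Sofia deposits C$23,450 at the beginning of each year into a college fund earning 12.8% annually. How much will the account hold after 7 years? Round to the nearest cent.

FV = PMT · [(1+i)^n − 1] / i × (1+i) = 23450 · 11.664335 = 273,528.6521
(Beginning-of-period payments → annuity-due factor ×(1+i).)

C$273,528.65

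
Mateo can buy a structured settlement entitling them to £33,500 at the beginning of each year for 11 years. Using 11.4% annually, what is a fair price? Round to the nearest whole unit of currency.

£227,523

PV = PMT · [1 − (1+i)^(−n)] / i × (1+i) = 33500 · 6.791745 = 227,523.4480
(annuity-due: payments at period start, so ×(1+i).)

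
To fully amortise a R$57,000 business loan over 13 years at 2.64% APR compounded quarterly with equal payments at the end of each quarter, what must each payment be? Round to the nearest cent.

R$1,298.57

With 4 periods per year: i = 0.0066, n = 52.
PMT = 57000 / ( [1 − (1+0.0066)^(−52)] / 0.0066 ) = 57000 / 43.894428 = 1,298.5703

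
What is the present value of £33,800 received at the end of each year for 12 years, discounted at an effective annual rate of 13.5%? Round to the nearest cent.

PV = PMT · [1 − (1+i)^(−n)] / i = 33800 · 5.786658 = 195,589.0377

£195,589.04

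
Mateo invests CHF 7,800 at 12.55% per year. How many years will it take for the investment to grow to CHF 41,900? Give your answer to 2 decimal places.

14.22 years

n = ln(41900/7800) / ln(1+0.1255) = ln(5.37179) / 0.118227 = 14.2197 years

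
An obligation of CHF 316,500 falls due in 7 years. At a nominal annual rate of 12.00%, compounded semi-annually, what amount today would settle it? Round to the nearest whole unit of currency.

CHF 139,988

i = 0.12/2 = 0.06 per half-year; n = 7·2 = 14.
PV = 316,500 / (1 + 0.06)^14 = 316,500 / 2.260904 = 139,988.2552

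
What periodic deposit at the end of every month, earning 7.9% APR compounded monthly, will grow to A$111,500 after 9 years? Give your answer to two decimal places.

A$711.77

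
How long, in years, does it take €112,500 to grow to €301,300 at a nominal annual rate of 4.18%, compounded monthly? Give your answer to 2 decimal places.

Periodic rate i = 0.0418/12 = 0.00348333.
(1+i)^n = 301300/112500 = 2.67822, so n = ln 2.67822 / ln 1.00348 = 283.3114 months
= 283.3114/12 years

23.61 years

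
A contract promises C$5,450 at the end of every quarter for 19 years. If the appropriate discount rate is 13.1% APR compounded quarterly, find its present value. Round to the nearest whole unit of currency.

Periodic rate i = 0.131/4 = 0.03275; n = 19 × 4 = 76 periods.
Annuity factor a(76|0.03275) = 27.897090; PV = 5450 × 27.897090 = 152,039.1378

C$152,039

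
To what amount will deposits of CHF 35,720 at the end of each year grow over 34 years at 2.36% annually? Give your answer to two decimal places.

CHF 1,831,692.94

FV = 35720 × [(1+0.0236)^34 − 1] / 0.0236 = 35720 × 51.279198 = 1,831,692.9363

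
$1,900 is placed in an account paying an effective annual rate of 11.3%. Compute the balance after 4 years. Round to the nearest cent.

$2,915.64

FV = PV·(1+i)^n = 1,900 × 1.534549 = 2,915.6424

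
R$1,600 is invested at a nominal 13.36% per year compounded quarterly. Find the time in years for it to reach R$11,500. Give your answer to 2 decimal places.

15.01 years

Periodic rate i = 0.1336/4 = 0.0334.
n = ln(11500/1600) / ln(1+0.0334) = ln(7.18750) / 0.032854 = 60.0330 quarters
= 60.0330/4 years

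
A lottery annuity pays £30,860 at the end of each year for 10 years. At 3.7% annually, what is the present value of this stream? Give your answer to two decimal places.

PV = 30860 × [1 − (1+0.037)^(−10)] / 0.037 = 30860 × 8.233395 = 254,082.5793

£254,082.58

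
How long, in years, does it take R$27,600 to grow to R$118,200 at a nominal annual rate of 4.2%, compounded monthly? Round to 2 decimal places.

Periodic rate i = 0.042/12 = 0.0035.
n = ln(118200/27600) / ln(1+0.0035) = ln(4.28261) / 0.003494 = 416.3161 months
= 416.3161/12 years

34.69 years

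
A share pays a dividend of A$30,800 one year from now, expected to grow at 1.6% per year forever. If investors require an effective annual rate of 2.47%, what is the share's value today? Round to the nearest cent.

PV = D₁/(r − g) = 30800/(0.0247 − 0.016) = 3,540,229.8851

A$3,540,229.89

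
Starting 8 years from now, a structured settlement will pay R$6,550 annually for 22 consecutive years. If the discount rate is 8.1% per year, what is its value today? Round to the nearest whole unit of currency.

R$38,430

PV at t=7 (ordinary 22-year annuity): 6550 × a(22|0.081) = 6550 × 10.120578 = 66,289.7865
Discount back 7 years: 66,289.7865 × (1+0.081)^(−7) = 66,289.7865 × 0.579722 = 38,429.6795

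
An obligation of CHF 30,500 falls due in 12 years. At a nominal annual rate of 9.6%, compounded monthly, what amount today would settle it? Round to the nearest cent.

CHF 9,682.40

Periodic rate i = 0.096/12 = 0.008; n = 12 × 12 = 144 periods.
PV = 30,500 / (1 + 0.008)^144 = 30,500 / 3.150044 = 9,682.4044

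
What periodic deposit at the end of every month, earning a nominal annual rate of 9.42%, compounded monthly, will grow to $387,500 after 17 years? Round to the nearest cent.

$774.20

i = 0.0942/12 = 0.00785 per month; n = 17·12 = 204.
PMT = 387500 / ( [(1+0.00785)^204 − 1] / 0.00785 ) = 387500 / 500.516511 = 774.2002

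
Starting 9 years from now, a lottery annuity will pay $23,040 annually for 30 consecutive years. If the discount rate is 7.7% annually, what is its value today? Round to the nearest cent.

$147,440.99

Value one period before first payment (t=8): 23040 × [1 − (1+0.077)^(−30)] / 0.077 = 23040 × 11.584076 = 266,897.1102
PV₀ = 266,897.1102 / (1+0.077)^8 = 266,897.1102 / 1.810196 = 147,440.9923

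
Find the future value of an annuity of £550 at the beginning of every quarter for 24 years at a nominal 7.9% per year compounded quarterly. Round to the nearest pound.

With 4 periods per year: i = 0.01975, n = 96.
FV = PMT · [(1+i)^n − 1] / i × (1+i) = 550 · 285.905465 = 157,248.0057
(Beginning-of-period payments → annuity-due factor ×(1+i).)

£157,248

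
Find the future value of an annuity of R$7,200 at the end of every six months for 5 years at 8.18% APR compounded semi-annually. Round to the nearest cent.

With 2 periods per year: i = 0.0409, n = 10.
Accumulation factor s(10|0.0409) = 12.056335; FV = 7200 × 12.056335 = 86,805.6101

R$86,805.61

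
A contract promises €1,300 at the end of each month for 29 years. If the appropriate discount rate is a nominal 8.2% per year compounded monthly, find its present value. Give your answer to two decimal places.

With 12 periods per year: i = 0.00683333, n = 348.
Annuity factor a(348|0.00683333) = 132.660153; PV = 1300 × 132.660153 = 172,458.1990

€172,458.20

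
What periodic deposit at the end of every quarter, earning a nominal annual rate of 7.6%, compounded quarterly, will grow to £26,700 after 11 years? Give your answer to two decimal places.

With 4 periods per year: i = 0.019, n = 44.
PMT = 26700 / ( [(1+0.019)^44 − 1] / 0.019 ) = 26700 / 67.847183 = 393.5314

£393.53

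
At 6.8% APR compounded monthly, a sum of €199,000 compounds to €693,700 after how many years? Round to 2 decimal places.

Periodic rate i = 0.068/12 = 0.00566667.
n = ln(693700/199000) / ln(1+0.00566667) = ln(3.48593) / 0.005651 = 220.9887 months
= 220.9887/12 years

18.42 years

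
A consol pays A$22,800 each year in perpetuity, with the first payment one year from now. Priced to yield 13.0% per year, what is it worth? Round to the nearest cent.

PV = C/r = 22800/0.13 = 175,384.6154

A$175,384.62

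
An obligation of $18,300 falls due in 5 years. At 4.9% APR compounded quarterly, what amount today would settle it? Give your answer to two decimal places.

$14,344.83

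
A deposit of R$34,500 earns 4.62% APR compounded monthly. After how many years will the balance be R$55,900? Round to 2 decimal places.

Periodic rate i = 0.0462/12 = 0.00385.
(1+i)^n = 55900/34500 = 1.62029, so n = ln 1.62029 / ln 1.00385 = 125.5931 months
= 125.5931/12 years

10.47 years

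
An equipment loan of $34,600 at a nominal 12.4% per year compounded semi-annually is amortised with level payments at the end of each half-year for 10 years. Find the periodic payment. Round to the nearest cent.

$3,065.75

i = 0.124/2 = 0.062 per half-year; n = 10·2 = 20.
Annuity-PV factor = 11.285993; PMT = 34600 / 11.285993 = 3,065.7470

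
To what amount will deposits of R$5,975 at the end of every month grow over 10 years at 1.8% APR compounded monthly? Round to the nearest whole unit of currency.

Periodic rate i = 0.018/12 = 0.0015; n = 10 × 12 = 120 periods.
Accumulation factor s(120|0.0015) = 131.370607; FV = 5975 × 131.370607 = 784,939.3792

R$784,939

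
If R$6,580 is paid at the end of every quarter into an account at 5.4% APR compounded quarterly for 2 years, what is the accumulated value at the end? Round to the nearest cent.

With 4 periods per year: i = 0.0135, n = 8.
FV = PMT · [(1+i)^n − 1] / i = 6580 · 8.388380 = 55,195.5411

R$55,195.54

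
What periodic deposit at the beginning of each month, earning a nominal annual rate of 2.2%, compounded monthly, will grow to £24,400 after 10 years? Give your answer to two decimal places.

£181.64

Periodic rate i = 0.022/12 = 0.00183333; n = 10 × 12 = 120 periods.
FV-annuity factor × (1+i) = 134.332610; PMT = 24400 / 134.332610 = 181.6387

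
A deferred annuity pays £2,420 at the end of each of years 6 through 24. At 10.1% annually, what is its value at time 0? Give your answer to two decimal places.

PV at t=5 (ordinary 19-year annuity): 2420 × a(19|0.101) = 2420 × 8.309809 = 20,109.7382
Discount back 5 years: 20,109.7382 × (1+0.101)^(−5) = 20,109.7382 × 0.618107 = 12,429.9626

£12,429.96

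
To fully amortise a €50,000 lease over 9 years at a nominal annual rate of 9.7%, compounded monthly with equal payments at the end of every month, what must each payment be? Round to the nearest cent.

With 12 periods per year: i = 0.00808333, n = 108.
PMT = 50000 / ( [1 − (1+0.00808333)^(−108)] / 0.00808333 ) = 50000 / 71.855870 = 695.8374

€695.84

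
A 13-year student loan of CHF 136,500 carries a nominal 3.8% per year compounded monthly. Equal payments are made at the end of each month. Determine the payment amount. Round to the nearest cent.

CHF 1,110.20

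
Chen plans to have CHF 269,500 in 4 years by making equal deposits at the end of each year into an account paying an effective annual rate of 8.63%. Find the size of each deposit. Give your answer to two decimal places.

CHF 59,253.77

FV-annuity factor = 4.548233; PMT = 269500 / 4.548233 = 59,253.7741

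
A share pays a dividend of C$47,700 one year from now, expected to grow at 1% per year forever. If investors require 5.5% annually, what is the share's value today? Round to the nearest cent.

PV = D₁/(r − g) = 47700/(0.055 − 0.01) = 1,060,000.0000

C$1,060,000.00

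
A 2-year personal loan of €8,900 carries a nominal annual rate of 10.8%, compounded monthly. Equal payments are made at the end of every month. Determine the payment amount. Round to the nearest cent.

€413.98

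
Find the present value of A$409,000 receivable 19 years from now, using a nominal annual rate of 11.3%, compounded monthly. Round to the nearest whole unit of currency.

i = 0.113/12 = 0.00941667 per month; n = 19·12 = 228.
PV = 409,000 / (1 + 0.00941667)^228 = 409,000 / 8.473590 = 48,267.6195

A$48,268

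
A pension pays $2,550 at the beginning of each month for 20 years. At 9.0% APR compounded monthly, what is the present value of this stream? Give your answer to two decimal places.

i = 0.09/12 = 0.0075 per month; n = 20·12 = 240.
PV = PMT · [1 − (1+i)^(−n)] / i × (1+i) = 2550 · 111.978541 = 285,545.2800
Payments are at the start of each period, so multiply by (1+i).

$285,545.28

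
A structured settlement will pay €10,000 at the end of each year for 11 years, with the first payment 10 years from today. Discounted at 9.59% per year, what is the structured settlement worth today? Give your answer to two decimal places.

PV at t=9 (ordinary 11-year annuity): 10000 × a(11|0.0959) = 10000 × 6.619491 = 66,194.9135
PV₀ = 66,194.9135 / (1+0.0959)^9 = 66,194.9135 / 2.280018 = 29,032.6231

€29,032.62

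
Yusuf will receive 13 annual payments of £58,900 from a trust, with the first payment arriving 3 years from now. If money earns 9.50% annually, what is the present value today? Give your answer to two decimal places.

£358,166.31

Value one period before first payment (t=2): 58900 × [1 − (1+0.095)^(−13)] / 0.095 = 58900 × 7.291178 = 429,450.3567
Discount back 2 years: 429,450.3567 × (1+0.095)^(−2) = 429,450.3567 × 0.834011 = 358,166.3073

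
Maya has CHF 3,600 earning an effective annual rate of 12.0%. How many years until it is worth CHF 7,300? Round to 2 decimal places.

6.24 years

(1+i)^n = 7300/3600 = 2.02778, so n = ln 2.02778 / ln 1.12 = 6.2380 years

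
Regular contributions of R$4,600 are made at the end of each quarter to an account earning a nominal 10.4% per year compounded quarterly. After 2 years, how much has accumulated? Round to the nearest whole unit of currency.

R$40,329

i = 0.104/4 = 0.026 per quarter; n = 2·4 = 8.
Accumulation factor s(8|0.026) = 8.767112; FV = 4600 × 8.767112 = 40,328.7163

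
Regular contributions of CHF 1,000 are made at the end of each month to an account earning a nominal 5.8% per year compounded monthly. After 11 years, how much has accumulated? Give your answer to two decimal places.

CHF 184,093.47

Periodic rate i = 0.058/12 = 0.00483333; n = 11 × 12 = 132 periods.
FV = PMT · [(1+i)^n − 1] / i = 1000 · 184.093468 = 184,093.4682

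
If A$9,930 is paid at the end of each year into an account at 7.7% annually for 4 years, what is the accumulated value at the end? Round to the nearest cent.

A$44,547.69

FV = 9930 × [(1+0.077)^4 − 1] / 0.077 = 9930 × 4.486173 = 44,547.6933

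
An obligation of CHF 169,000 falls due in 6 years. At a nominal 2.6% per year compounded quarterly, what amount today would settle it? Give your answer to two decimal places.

Periodic rate i = 0.026/4 = 0.0065; n = 6 × 4 = 24 periods.
PV = FV·(1+i)^(−n) = 169,000 × 0.855991 = 144,662.5124

CHF 144,662.51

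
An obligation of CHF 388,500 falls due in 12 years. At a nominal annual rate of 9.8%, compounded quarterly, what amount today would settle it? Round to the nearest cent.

i = 0.098/4 = 0.0245 per quarter; n = 12·4 = 48.
Discount factor = (1+0.0245)^(−48) = 0.312915; PV = 388,500 × 0.312915 = 121,567.3114

CHF 121,567.31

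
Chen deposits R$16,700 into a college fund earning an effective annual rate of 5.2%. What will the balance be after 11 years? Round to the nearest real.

16,700 × (1+0.052)^11 = 16,700 × 1.746518 = 29,166.8554

R$29,167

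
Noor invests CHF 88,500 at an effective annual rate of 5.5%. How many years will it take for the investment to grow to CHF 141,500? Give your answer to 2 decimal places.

n = ln(141500/88500) / ln(1+0.055) = ln(1.59887) / 0.053541 = 8.7652 years

8.77 years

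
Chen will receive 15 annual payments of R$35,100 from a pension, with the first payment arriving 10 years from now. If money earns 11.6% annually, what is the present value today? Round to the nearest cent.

Value one period before first payment (t=9): 35100 × [1 − (1+0.116)^(−15)] / 0.116 = 35100 × 6.958888 = 244,256.9816
PV₀ = 244,256.9816 / (1+0.116)^9 = 244,256.9816 / 2.685207 = 90,963.9340

R$90,963.93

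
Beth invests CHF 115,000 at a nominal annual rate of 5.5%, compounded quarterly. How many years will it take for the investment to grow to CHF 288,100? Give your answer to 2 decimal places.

16.81 years

Periodic rate i = 0.055/4 = 0.01375.
n = ln(288100/115000) / ln(1+0.01375) = ln(2.50522) / 0.013656 = 67.2491 quarters
= 67.2491/4 years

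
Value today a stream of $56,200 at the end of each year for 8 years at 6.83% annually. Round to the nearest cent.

PV = 56200 × [1 − (1+0.0683)^(−8)] / 0.0683 = 56200 × 6.010838 = 337,809.0883

$337,809.09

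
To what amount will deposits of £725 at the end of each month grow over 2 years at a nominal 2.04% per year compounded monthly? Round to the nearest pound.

£17,744

Periodic rate i = 0.0204/12 = 0.0017; n = 2 × 12 = 24 periods.
FV = 725 × [(1+0.0017)^24 − 1] / 0.0017 = 725 × 24.475102 = 17,744.4489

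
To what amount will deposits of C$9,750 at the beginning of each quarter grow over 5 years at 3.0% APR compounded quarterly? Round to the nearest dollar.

C$211,111

i = 0.03/4 = 0.0075 per quarter; n = 5·4 = 20.
FV = 9750 × [(1+0.0075)^20 − 1] / 0.0075 × (1+i) = 9750 × 21.652403 = 211,110.9304
Payments are at the start of each period, so multiply by (1+i).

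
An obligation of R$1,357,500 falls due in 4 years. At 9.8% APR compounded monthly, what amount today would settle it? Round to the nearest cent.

R$918,729.79

i = 0.098/12 = 0.00816667 per month; n = 4·12 = 48.
PV = 1,357,500 / (1 + 0.00816667)^48 = 1,357,500 / 1.477584 = 918,729.7935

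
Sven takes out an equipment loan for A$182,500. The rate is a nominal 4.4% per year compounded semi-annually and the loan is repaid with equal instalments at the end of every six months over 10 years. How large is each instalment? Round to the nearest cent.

A$11,377.67

With 2 periods per year: i = 0.022, n = 20.
PMT = 182500 / ( [1 − (1+0.022)^(−20)] / 0.022 ) = 182500 / 16.040185 = 11,377.6739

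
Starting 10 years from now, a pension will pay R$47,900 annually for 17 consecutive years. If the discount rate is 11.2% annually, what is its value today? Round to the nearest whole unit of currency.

R$137,439

Value one period before first payment (t=9): 47900 × [1 − (1+0.112)^(−17)] / 0.112 = 47900 × 7.459643 = 357,316.9065
PV₀ = 357,316.9065 / (1+0.112)^9 = 357,316.9065 / 2.599819 = 137,439.1562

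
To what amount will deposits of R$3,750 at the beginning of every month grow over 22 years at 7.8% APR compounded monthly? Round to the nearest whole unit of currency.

With 12 periods per year: i = 0.0065, n = 264.
Accumulation factor s(264|0.0065) × (1+i) = 701.675088; FV = 3750 × 701.675088 = 2,631,281.5792
(Beginning-of-period payments → annuity-due factor ×(1+i).)

R$2,631,282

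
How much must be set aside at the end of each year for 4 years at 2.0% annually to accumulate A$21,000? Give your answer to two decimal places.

FV-annuity factor = 4.121608; PMT = 21000 / 4.121608 = 5,095.0988

A$5,095.10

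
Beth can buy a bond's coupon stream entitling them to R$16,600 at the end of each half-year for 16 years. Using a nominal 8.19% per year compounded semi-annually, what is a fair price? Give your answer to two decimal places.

Periodic rate i = 0.0819/2 = 0.04095; n = 16 × 2 = 32 periods.
PV = 16600 × [1 − (1+0.04095)^(−32)] / 0.04095 = 16600 × 17.659346 = 293,145.1461

R$293,145.15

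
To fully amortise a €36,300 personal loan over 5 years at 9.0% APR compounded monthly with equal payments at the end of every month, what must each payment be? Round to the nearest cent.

i = 0.09/12 = 0.0075 per month; n = 5·12 = 60.
Annuity-PV factor = 48.173374; PMT = 36300 / 48.173374 = 753.5283

€753.53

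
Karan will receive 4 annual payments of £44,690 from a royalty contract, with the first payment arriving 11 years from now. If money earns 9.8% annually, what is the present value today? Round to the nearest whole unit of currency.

£55,861

PV at t=10 (ordinary 4-year annuity): 44690 × a(4|0.098) = 44690 × 3.183638 = 142,276.7771
Discount back 10 years: 142,276.7771 × (1+0.098)^(−10) = 142,276.7771 × 0.392624 = 55,861.2459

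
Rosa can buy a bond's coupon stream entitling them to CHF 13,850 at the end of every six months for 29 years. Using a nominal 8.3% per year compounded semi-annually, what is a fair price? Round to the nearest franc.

i = 0.083/2 = 0.0415 per half-year; n = 29·2 = 58.
PV = PMT · [1 − (1+i)^(−n)] / i = 13850 · 21.817545 = 302,172.9941

CHF 302,173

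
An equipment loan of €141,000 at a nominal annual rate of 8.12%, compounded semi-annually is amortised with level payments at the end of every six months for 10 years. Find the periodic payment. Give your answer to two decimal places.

€10,430.22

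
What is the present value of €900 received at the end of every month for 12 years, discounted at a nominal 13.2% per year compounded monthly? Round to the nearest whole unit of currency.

€64,887

i = 0.132/12 = 0.011 per month; n = 12·12 = 144.
PV = PMT · [1 − (1+i)^(−n)] / i = 900 · 72.096834 = 64,887.1503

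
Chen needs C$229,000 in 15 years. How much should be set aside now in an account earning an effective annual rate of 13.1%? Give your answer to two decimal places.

PV = FV·(1+i)^(−n) = 229,000 × 0.157783 = 36,132.3666

C$36,132.37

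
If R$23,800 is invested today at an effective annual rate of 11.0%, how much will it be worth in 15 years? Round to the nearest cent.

FV = PV·(1+i)^n = 23,800 × 4.784589 = 113,873.2298

R$113,873.23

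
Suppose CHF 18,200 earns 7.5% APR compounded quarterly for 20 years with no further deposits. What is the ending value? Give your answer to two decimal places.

CHF 80,441.68

With 4 periods per year: i = 0.01875, n = 80.
FV = PV·(1+i)^n = 18,200 × 4.419872 = 80,441.6792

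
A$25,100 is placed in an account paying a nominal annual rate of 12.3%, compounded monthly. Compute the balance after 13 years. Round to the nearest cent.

A$123,190.08

Periodic rate i = 0.123/12 = 0.01025; n = 13 × 12 = 156 periods.
25,100 × (1+0.01025)^156 = 25,100 × 4.907971 = 123,190.0817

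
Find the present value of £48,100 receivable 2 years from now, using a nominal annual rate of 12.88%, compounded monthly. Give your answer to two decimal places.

£37,227.76

With 12 periods per year: i = 0.0107333, n = 24.
Discount factor = (1+0.0107333)^(−24) = 0.773966; PV = 48,100 × 0.773966 = 37,227.7636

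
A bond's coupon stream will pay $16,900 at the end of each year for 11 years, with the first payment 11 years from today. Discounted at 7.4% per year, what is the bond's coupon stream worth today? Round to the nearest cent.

$60,844.47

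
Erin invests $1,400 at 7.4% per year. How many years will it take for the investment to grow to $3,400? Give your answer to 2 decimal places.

n = ln(3400/1400) / ln(1+0.074) = ln(2.42857) / 0.071390 = 12.4290 years

12.43 years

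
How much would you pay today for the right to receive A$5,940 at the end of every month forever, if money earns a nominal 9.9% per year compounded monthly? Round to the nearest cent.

A$720,000.00

Periodic rate i = 0.099/12 = 0.00825.
PV = C/r = 5940/0.00825 = 720,000.0000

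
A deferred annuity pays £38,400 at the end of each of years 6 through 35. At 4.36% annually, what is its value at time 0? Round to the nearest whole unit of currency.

£513,733

Value one period before first payment (t=5): 38400 × [1 − (1+0.0436)^(−30)] / 0.0436 = 38400 × 16.560615 = 635,927.6268
PV₀ = 635,927.6268 / (1+0.0436)^5 = 635,927.6268 / 1.237857 = 513,732.8540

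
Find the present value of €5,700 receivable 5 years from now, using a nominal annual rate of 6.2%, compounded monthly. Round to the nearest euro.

€4,184

i = 0.062/12 = 0.00516667 per month; n = 5·12 = 60.
PV = 5,700 / (1 + 0.00516667)^60 = 5,700 / 1.362337 = 4,183.9855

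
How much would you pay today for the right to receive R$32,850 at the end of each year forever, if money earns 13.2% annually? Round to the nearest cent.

R$248,863.64

PV = PMT / i = 32850 / 0.132 = 248,863.6364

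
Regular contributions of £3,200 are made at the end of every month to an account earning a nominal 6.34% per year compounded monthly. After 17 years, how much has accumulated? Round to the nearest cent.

i = 0.0634/12 = 0.00528333 per month; n = 17·12 = 204.
FV = 3200 × [(1+0.00528333)^204 − 1] / 0.00528333 = 3200 × 365.277711 = 1,168,888.6764

£1,168,888.68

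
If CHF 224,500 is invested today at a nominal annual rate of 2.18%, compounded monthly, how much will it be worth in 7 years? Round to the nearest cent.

With 12 periods per year: i = 0.00181667, n = 84.
FV = PV·(1+i)^n = 224,500 × 1.164698 = 261,474.6304

CHF 261,474.63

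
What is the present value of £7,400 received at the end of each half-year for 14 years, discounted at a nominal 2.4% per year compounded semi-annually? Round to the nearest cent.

With 2 periods per year: i = 0.012, n = 28.
Annuity factor a(28|0.012) = 23.662184; PV = 7400 × 23.662184 = 175,100.1607

£175,100.16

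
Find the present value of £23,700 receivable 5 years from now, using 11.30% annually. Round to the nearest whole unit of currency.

Discount factor = (1+0.113)^(−5) = 0.585496; PV = 23,700 × 0.585496 = 13,876.2631

£13,876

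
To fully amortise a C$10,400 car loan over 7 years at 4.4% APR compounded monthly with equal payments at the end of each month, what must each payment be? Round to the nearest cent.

C$144.08

i = 0.044/12 = 0.00366667 per month; n = 7·12 = 84.
Annuity-PV factor = 72.182889; PMT = 10400 / 72.182889 = 144.0785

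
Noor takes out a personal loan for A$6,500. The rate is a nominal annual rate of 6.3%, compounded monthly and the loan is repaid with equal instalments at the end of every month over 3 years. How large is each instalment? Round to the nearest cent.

A$198.63

i = 0.063/12 = 0.00525 per month; n = 3·12 = 36.
Annuity-PV factor = 32.724598; PMT = 6500 / 32.724598 = 198.6273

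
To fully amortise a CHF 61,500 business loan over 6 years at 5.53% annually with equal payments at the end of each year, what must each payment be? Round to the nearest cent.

CHF 12,322.71

Annuity-PV factor = 4.990783; PMT = 61500 / 4.990783 = 12,322.7147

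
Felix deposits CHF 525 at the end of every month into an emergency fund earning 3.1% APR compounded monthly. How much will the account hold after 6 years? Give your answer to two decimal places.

CHF 41,485.18

i = 0.031/12 = 0.00258333 per month; n = 6·12 = 72.
Accumulation factor s(72|0.00258333) = 79.019392; FV = 525 × 79.019392 = 41,485.1809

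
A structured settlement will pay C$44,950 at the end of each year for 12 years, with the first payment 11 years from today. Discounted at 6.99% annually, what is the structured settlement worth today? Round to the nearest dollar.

C$181,759

Value one period before first payment (t=10): 44950 × [1 − (1+0.0699)^(−12)] / 0.0699 = 44950 × 7.946921 = 357,214.1008
Discount back 10 years: 357,214.1008 × (1+0.0699)^(−10) = 357,214.1008 × 0.508825 = 181,759.3324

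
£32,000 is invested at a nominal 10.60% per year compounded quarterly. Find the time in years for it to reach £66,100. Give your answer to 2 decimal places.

Periodic rate i = 0.106/4 = 0.0265.
(1+i)^n = 66100/32000 = 2.06562, so n = ln 2.06562 / ln 1.0265 = 27.7360 quarters
= 27.7360/4 years

6.93 years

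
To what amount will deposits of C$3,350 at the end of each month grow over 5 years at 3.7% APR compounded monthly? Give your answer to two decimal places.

Periodic rate i = 0.037/12 = 0.00308333; n = 5 × 12 = 60 periods.
Accumulation factor s(60|0.00308333) = 65.797630; FV = 3350 × 65.797630 = 220,422.0593

C$220,422.06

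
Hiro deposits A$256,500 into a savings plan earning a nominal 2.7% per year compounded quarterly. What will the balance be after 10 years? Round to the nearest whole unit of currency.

A$335,701

i = 0.027/4 = 0.00675 per quarter; n = 10·4 = 40.
FV = PV·(1+i)^n = 256,500 × 1.308777 = 335,701.2054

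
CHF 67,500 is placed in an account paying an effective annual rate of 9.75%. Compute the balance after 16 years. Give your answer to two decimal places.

CHF 299,072.33

67,500 × (1+0.0975)^16 = 67,500 × 4.430701 = 299,072.3309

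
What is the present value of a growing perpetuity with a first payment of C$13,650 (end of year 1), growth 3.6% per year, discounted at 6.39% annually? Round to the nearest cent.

C$489,247.31

PV = D₁/(r − g) = 13650/(0.0639 − 0.036) = 489,247.3118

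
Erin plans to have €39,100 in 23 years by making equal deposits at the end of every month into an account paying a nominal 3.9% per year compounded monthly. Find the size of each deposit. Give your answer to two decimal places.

€87.72

With 12 periods per year: i = 0.00325, n = 276.
PMT = 39100 / ( [(1+0.00325)^276 − 1] / 0.00325 ) = 39100 / 445.744996 = 87.7183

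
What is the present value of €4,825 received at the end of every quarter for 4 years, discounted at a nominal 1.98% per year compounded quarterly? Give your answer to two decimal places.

i = 0.0198/4 = 0.00495 per quarter; n = 4·4 = 16.
PV = 4825 × [1 − (1+0.00495)^(−16)] / 0.00495 = 4825 × 15.346333 = 74,046.0571

€74,046.06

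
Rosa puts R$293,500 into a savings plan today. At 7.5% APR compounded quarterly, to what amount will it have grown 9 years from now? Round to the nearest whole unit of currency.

i = 0.075/4 = 0.01875 per quarter; n = 9·4 = 36.
293,500 × (1+0.01875)^36 = 293,500 × 1.951796 = 572,852.0723

R$572,852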